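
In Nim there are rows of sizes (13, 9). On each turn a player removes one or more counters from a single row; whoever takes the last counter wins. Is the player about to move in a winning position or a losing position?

Winning position

Nim-sum: 13 ⊕ 9 = 4.
The nim-sum is 4 ≠ 0, so this is an N-position: the player to move can win.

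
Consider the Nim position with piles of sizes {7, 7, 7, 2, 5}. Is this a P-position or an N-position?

In binary:
  111  (7)
  111  (7)
  111  (7)
  010  (2)
  101  (5)
  ---
  000  (0)
The nim-sum is 0, so this is a P-position: the player to move is in a losing position under optimal play.

P-position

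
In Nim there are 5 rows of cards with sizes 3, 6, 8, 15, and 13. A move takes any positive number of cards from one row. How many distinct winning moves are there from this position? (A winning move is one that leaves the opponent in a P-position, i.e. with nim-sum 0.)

3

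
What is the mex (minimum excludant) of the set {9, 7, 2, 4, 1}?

0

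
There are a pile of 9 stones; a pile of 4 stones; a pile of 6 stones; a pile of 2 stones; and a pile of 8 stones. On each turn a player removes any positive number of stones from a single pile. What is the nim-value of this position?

1

Write each in binary and XOR column by column:
  1001  (9)
  0100  (4)
  0110  (6)
  0010  (2)
  1000  (8)
  ----
  0001  (1)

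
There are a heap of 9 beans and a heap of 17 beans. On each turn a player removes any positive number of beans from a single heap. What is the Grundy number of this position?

24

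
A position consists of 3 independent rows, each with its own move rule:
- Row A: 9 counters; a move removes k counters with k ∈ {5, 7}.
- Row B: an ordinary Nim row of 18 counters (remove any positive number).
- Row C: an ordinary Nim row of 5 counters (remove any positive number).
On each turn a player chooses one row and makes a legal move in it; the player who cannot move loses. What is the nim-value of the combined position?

22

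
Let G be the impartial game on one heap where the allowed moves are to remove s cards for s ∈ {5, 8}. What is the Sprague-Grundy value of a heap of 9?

Compute g(0), g(1), … for moves {5, 8}:
k:     0  1  2  3  4  5  6  7  8  9
g(k):  0  0  0  0  0  1  1  1  1  1
So g(9) = 1.

1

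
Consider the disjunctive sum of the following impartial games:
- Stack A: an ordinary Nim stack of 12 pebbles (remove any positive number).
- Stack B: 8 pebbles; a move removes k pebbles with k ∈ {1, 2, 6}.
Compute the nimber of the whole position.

13

Stack A is a plain Nim stack of size 12, so its Grundy value is 12.
Grundy values for stack B (subtraction set {1, 2, 6}):
k:     0  1  2  3  4  5  6  7  8
g(k):  0  1  2  0  1  2  3  0  1
So g(8) = 1.
By the Sprague-Grundy theorem, the Grundy value of a sum of independent games is the XOR of the component values.
Combined value = 12 XOR 1 = 13.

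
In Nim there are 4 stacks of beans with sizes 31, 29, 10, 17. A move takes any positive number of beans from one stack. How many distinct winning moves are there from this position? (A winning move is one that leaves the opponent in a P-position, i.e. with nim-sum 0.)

Nim-sum: 31 ^ 29 ^ 10 ^ 17 = 25.
The overall nim-sum is X = 25. A stack of size p has a winning move iff p XOR X < p (reduce it to p XOR X).
  31: 31 XOR 25 = 6 < 31 — winning move (to 6).
  29: 29 XOR 25 = 4 < 29 — winning move (to 4).
  10: 10 XOR 25 = 19 ≥ 10 — no move.
  17: 17 XOR 25 = 8 < 17 — winning move (to 8).
That gives 3 winning moves.

3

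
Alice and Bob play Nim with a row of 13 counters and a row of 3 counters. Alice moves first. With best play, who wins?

Alice wins

Compute the nim-sum pairwise:
13 XOR 3 = 14
The nim-sum is 14 ≠ 0, so this is an N-position: the player to move can win; Alice has a winning move.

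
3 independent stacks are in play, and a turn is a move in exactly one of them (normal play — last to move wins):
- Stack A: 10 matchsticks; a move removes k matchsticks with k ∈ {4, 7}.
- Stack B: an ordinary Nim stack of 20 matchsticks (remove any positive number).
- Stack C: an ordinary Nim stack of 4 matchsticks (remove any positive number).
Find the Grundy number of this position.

For stack A, compute g(0), g(1), … with moves {4, 7}:
g(0) = mex{} = 0
g(1) = mex{} = 0
g(2) = mex{} = 0
g(3) = mex{} = 0
g(4) = mex{0} = 1
g(5) = mex{0} = 1
g(6) = mex{0} = 1
g(7) = mex{0} = 1
g(8) = mex{0,1} = 2
g(9) = mex{0,1} = 2
g(10) = mex{0,1} = 2
So g(10) = 2.
Stack B is a plain Nim stack of size 20, so its Grundy value is 20.
Stack C is a plain Nim stack of size 4, so its Grundy value is 4.
The value of a disjunctive sum is the nim-sum of the parts.
Combined value = 2 ⊕ 20 ⊕ 4 = 18.

18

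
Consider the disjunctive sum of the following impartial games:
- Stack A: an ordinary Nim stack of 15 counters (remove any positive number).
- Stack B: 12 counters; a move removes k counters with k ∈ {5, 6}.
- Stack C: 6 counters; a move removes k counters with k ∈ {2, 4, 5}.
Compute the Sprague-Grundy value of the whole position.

Stack A is a plain Nim stack of size 15, so its Grundy value is 15.
Build the Grundy sequence for stack B with g(k) = mex{g(k−s) : s ∈ {5, 6}, s ≤ k}:
g(0) = mex{} = 0
g(1) = mex{} = 0
g(2) = mex{} = 0
g(3) = mex{} = 0
g(4) = mex{} = 0
g(5) = mex{0} = 1
g(6) = mex{0} = 1
g(7) = mex{0} = 1
g(8) = mex{0} = 1
g(9) = mex{0} = 1
g(10) = mex{0,1} = 2
g(11) = mex{1} = 0
g(12) = mex{1} = 0
So g(12) = 0.
For stack C, compute g(0), g(1), … with moves {2, 4, 5}:
g(0) = mex{} = 0
g(1) = mex{} = 0
g(2) = mex{0} = 1
g(3) = mex{0} = 1
g(4) = mex{0,1} = 2
g(5) = mex{0,1} = 2
g(6) = mex{0,1,2} = 3
So g(6) = 3.
The value of a disjunctive sum is the nim-sum of the parts.
Combined value = 15 ⊕ 0 ⊕ 3 = 12.

12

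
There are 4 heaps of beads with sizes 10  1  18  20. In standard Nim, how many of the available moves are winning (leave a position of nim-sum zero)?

1

Compute the nim-sum pairwise:
10 ⊕ 1 = 11
11 ⊕ 18 = 25
25 ⊕ 20 = 13
The overall nim-sum is X = 13. A heap of size p has a winning move iff p XOR X < p (reduce it to p XOR X).
  10: 10 XOR 13 = 7 < 10 — winning move (to 7).
  1: 1 XOR 13 = 12 ≥ 1 — no move.
  18: 18 XOR 13 = 31 ≥ 18 — no move.
  20: 20 XOR 13 = 25 ≥ 20 — no move.
That gives 1 winning move.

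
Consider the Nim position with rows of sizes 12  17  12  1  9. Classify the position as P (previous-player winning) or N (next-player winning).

N-position

Bitwise XOR of the heap sizes:
  01100  (12)
  10001  (17)
  01100  (12)
  00001  (1)
  01001  (9)
  -----
  11001  (25)
The nim-sum is 25 ≠ 0, so this is an N-position: the player to move can win.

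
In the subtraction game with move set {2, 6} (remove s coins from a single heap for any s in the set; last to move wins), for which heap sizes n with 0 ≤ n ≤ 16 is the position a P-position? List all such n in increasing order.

0, 1, 4, 5, 8, 9, 12, 13, 16

Grundy values for subtraction set {2, 6}:
k:     0  1  2  3  4  5  6  7  8  9 10 11 12 13 14 15 16
g(k):  0  0  1  1  0  0  1  1  0  0  1  1  0  0  1  1  0
The P-positions (g = 0) in 0..16 are 0, 1, 4, 5, 8, 9, 12, 13, 16.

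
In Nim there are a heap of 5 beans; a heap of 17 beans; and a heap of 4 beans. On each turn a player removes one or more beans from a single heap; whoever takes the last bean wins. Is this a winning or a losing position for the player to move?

Winning position

Compute the nim-sum pairwise:
5 XOR 17 = 20
20 XOR 4 = 16
The nim-sum is 16 ≠ 0, so this is an N-position: the player to move can win.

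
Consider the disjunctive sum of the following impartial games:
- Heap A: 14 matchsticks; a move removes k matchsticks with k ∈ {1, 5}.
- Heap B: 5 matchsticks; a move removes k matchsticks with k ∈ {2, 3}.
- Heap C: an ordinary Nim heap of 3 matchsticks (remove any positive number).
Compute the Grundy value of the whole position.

3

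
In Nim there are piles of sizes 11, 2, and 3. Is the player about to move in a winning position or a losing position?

Nim-sum: 11 ⊕ 2 ⊕ 3 = 10.
The nim-sum is 10 ≠ 0, so this is an N-position: the player to move can win.

Winning position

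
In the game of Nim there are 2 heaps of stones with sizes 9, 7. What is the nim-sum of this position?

14

Nim-sum: 9 ^ 7 = 14.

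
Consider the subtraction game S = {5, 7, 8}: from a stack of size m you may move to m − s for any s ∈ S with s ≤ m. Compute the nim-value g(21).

1

Grundy values for subtraction set {5, 7, 8}:
k:     0  1  2  3  4  5  6  7  8  9 10 11 12 13 14 15 16 17 18 19 20 21
g(k):  0  0  0  0  0  1  1  1  1  1  2  2  2  0  0  0  0  0  1  1  1  1
So g(21) = 1.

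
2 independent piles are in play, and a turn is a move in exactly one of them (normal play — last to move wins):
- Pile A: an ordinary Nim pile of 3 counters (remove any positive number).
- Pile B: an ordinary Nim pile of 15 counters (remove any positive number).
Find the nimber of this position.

12

Pile A is a plain Nim pile of size 3, so its Grundy value is 3.
Pile B is a plain Nim pile of size 15, so its Grundy value is 15.
The value of a disjunctive sum is the nim-sum of the parts.
Combined value = 3 ⊕ 15 = 12.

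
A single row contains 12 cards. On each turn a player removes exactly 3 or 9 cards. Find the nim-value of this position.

0

Grundy values for subtraction set {3, 9}:
k:     0  1  2  3  4  5  6  7  8  9 10 11 12
g(k):  0  0  0  1  1  1  0  0  0  1  1  1  0
So g(12) = 0.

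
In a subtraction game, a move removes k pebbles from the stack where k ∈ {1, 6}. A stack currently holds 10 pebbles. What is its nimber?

Compute g(0), g(1), … for moves {1, 6}:
g(0) = mex{} = 0
g(1) = mex{0} = 1
g(2) = mex{1} = 0
g(3) = mex{0} = 1
g(4) = mex{1} = 0
g(5) = mex{0} = 1
g(6) = mex{0,1} = 2
g(7) = mex{1,2} = 0
g(8) = mex{0} = 1
g(9) = mex{1} = 0
g(10) = mex{0} = 1
So g(10) = 1.

1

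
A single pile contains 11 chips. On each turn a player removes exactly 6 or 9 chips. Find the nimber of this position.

1

Grundy values for subtraction set {6, 9}:
k:     0  1  2  3  4  5  6  7  8  9 10 11
g(k):  0  0  0  0  0  0  1  1  1  1  1  1
So g(11) = 1.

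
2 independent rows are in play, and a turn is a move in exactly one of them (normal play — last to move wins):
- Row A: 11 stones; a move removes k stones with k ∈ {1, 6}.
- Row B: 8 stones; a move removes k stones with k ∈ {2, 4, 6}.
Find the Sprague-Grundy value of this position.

0

Build the Grundy sequence for row A with g(k) = mex{g(k−s) : s ∈ {1, 6}, s ≤ k}:
k:     0  1  2  3  4  5  6  7  8  9 10 11
g(k):  0  1  0  1  0  1  2  0  1  0  1  0
So g(11) = 0.
Grundy values for row B (subtraction set {2, 4, 6}):
g(0) = mex{} = 0
g(1) = mex{} = 0
g(2) = mex{0} = 1
g(3) = mex{0} = 1
g(4) = mex{0,1} = 2
g(5) = mex{0,1} = 2
g(6) = mex{0,1,2} = 3
g(7) = mex{0,1,2} = 3
g(8) = mex{1,2,3} = 0
So g(8) = 0.
By the Sprague-Grundy theorem, the Grundy value of a sum of independent games is the XOR of the component values.
Combined value = 0 XOR 0 = 0.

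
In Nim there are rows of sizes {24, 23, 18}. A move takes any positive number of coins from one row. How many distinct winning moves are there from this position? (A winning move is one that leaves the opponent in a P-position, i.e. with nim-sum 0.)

In binary:
  11000  (24)
  10111  (23)
  10010  (18)
  -----
  11101  (29)
The overall nim-sum is X = 29. A row of size p has a winning move iff p XOR X < p (reduce it to p XOR X).
  24: 24 XOR 29 = 5 < 24 — winning move (to 5).
  23: 23 XOR 29 = 10 < 23 — winning move (to 10).
  18: 18 XOR 29 = 15 < 18 — winning move (to 15).
That gives 3 winning moves.

3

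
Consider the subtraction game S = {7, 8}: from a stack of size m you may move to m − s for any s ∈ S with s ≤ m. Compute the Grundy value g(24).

1

Grundy values for subtraction set {7, 8}:
k:     0  1  2  3  4  5  6  7  8  9 10 11 12 13 14 15 16 17 18 19 20 21 22 23 24
g(k):  0  0  0  0  0  0  0  1  1  1  1  1  1  1  2  0  0  0  0  0  0  0  1  1  1
So g(24) = 1.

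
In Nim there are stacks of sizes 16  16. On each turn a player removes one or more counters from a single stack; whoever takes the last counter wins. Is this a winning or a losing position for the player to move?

Write each in binary and XOR column by column:
  10000  (16)
  10000  (16)
  -----
  00000  (0)
The nim-sum is 0, so this is a P-position: the player to move is in a losing position under optimal play.

Losing position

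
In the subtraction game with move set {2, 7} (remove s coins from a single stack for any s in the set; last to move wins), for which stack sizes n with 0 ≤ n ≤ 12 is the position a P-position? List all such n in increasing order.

0, 1, 4, 5, 9, 10

Build the Grundy sequence with g(k) = mex{g(k−s) : s ∈ {2, 7}, s ≤ k}:
g(0) = mex{} = 0
g(1) = mex{} = 0
g(2) = mex{0} = 1
g(3) = mex{0} = 1
g(4) = mex{1} = 0
g(5) = mex{1} = 0
g(6) = mex{0} = 1
g(7) = mex{0} = 1
g(8) = mex{0,1} = 2
g(9) = mex{1} = 0
g(10) = mex{1,2} = 0
g(11) = mex{0} = 1
g(12) = mex{0} = 1
The P-positions (g = 0) in 0..12 are 0, 1, 4, 5, 9, 10.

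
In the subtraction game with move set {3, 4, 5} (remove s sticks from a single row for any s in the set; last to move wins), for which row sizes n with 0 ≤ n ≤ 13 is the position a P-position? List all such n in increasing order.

Build the Grundy sequence with g(k) = mex{g(k−s) : s ∈ {3, 4, 5}, s ≤ k}:
g(0) = mex{} = 0
g(1) = mex{} = 0
g(2) = mex{} = 0
g(3) = mex{0} = 1
g(4) = mex{0} = 1
g(5) = mex{0} = 1
g(6) = mex{0,1} = 2
g(7) = mex{0,1} = 2
g(8) = mex{1} = 0
g(9) = mex{1,2} = 0
g(10) = mex{1,2} = 0
g(11) = mex{0,2} = 1
g(12) = mex{0,2} = 1
g(13) = mex{0} = 1
The P-positions (g = 0) in 0..13 are 0, 1, 2, 8, 9, 10.

0, 1, 2, 8, 9, 10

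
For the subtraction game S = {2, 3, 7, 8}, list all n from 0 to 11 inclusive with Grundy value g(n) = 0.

Compute g(0), g(1), … for moves {2, 3, 7, 8}:
k:     0  1  2  3  4  5  6  7  8  9 10 11
g(k):  0  0  1  1  2  0  0  1  1  2  0  0
The P-positions (g = 0) in 0..11 are 0, 1, 5, 6, 10, 11.

0, 1, 5, 6, 10, 11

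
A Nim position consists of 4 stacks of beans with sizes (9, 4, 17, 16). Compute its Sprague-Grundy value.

Compute the nim-sum pairwise:
9 ⊕ 4 = 13
13 ⊕ 17 = 28
28 ⊕ 16 = 12

12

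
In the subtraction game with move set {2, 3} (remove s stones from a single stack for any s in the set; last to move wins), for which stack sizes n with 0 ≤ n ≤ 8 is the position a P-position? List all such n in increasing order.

0, 1, 5, 6

Build the Grundy sequence with g(k) = mex{g(k−s) : s ∈ {2, 3}, s ≤ k}:
g(0) = mex{} = 0
g(1) = mex{} = 0
g(2) = mex{0} = 1
g(3) = mex{0} = 1
g(4) = mex{0,1} = 2
g(5) = mex{1} = 0
g(6) = mex{1,2} = 0
g(7) = mex{0,2} = 1
g(8) = mex{0} = 1
The P-positions (g = 0) in 0..8 are 0, 1, 5, 6.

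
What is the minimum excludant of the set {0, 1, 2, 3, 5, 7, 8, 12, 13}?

The values 0, 1, 2, 3 are all present; 4 is the first non-negative integer missing from the set.

4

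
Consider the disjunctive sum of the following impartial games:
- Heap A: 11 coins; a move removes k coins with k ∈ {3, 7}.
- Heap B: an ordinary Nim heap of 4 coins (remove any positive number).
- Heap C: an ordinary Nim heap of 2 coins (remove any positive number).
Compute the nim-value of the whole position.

For heap A, compute g(0), g(1), … with moves {3, 7}:
g(0) = mex{} = 0
g(1) = mex{} = 0
g(2) = mex{} = 0
g(3) = mex{0} = 1
g(4) = mex{0} = 1
g(5) = mex{0} = 1
g(6) = mex{1} = 0
g(7) = mex{0,1} = 2
g(8) = mex{0,1} = 2
g(9) = mex{0} = 1
g(10) = mex{1,2} = 0
g(11) = mex{1,2} = 0
So g(11) = 0.
Heap B is a plain Nim heap of size 4, so its Grundy value is 4.
Heap C is a plain Nim heap of size 2, so its Grundy value is 2.
By the Sprague-Grundy theorem, the Grundy value of a sum of independent games is the XOR of the component values.
Combined value = 0 ⊕ 4 ⊕ 2 = 6.

6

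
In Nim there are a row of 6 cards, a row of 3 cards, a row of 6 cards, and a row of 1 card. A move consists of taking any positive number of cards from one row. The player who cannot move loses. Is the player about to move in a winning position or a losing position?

Winning position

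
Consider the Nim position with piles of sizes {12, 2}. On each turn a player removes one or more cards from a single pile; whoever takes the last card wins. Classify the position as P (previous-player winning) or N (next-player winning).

N-position

Bitwise XOR of the heap sizes:
  1100  (12)
  0010  (2)
  ----
  1110  (14)
The nim-sum is 14 ≠ 0, so this is an N-position: the player to move can win.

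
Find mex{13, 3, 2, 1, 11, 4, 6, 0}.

5

The values 0, 1, 2, 3, 4 are all present; 5 is the first non-negative integer missing from the set.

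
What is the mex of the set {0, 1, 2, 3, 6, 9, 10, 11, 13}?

The values 0, 1, 2, 3 are all present; 4 is the first non-negative integer missing from the set.

4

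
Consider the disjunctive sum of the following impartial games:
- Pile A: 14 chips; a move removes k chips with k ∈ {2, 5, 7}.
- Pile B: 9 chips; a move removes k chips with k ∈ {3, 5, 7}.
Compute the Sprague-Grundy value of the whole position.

Grundy values for pile A (subtraction set {2, 5, 7}):
g(0) = mex{} = 0
g(1) = mex{} = 0
g(2) = mex{0} = 1
g(3) = mex{0} = 1
g(4) = mex{1} = 0
g(5) = mex{0,1} = 2
g(6) = mex{0} = 1
g(7) = mex{0,1,2} = 3
g(8) = mex{0,1} = 2
g(9) = mex{0,1,3} = 2
g(10) = mex{1,2} = 0
g(11) = mex{0,1,2} = 3
g(12) = mex{0,2,3} = 1
g(13) = mex{1,2,3} = 0
g(14) = mex{1,2,3} = 0
So g(14) = 0.
For pile B, compute g(0), g(1), … with moves {3, 5, 7}:
k:     0  1  2  3  4  5  6  7  8  9
g(k):  0  0  0  1  1  1  2  2  2  3
So g(9) = 3.
The value of a disjunctive sum is the nim-sum of the parts.
Combined value = 0 ⊕ 3 = 3.

3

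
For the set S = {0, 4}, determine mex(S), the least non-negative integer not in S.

1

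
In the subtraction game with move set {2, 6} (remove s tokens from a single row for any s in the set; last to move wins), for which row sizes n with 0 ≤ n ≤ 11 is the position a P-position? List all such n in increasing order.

0, 1, 4, 5, 8, 9

Grundy values for subtraction set {2, 6}:
g(0) = mex{} = 0
g(1) = mex{} = 0
g(2) = mex{0} = 1
g(3) = mex{0} = 1
g(4) = mex{1} = 0
g(5) = mex{1} = 0
g(6) = mex{0} = 1
g(7) = mex{0} = 1
g(8) = mex{1} = 0
g(9) = mex{1} = 0
g(10) = mex{0} = 1
g(11) = mex{0} = 1
The P-positions (g = 0) in 0..11 are 0, 1, 4, 5, 8, 9.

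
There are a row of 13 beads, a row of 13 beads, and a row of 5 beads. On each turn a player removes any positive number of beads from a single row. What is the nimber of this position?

Nim-sum: 13 ^ 13 ^ 5 = 5.

5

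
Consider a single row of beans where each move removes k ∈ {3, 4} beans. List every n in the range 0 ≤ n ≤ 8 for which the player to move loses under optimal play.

Build the Grundy sequence with g(k) = mex{g(k−s) : s ∈ {3, 4}, s ≤ k}:
g(0) = mex{} = 0
g(1) = mex{} = 0
g(2) = mex{} = 0
g(3) = mex{0} = 1
g(4) = mex{0} = 1
g(5) = mex{0} = 1
g(6) = mex{0,1} = 2
g(7) = mex{1} = 0
g(8) = mex{1} = 0
The P-positions (g = 0) in 0..8 are 0, 1, 2, 7, 8.

0, 1, 2, 7, 8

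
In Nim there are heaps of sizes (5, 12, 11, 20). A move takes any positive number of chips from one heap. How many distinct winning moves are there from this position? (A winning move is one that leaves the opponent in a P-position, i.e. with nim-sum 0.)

Compute the nim-sum pairwise:
5 XOR 12 = 9
9 XOR 11 = 2
2 XOR 20 = 22
The overall nim-sum is X = 22. A heap of size p has a winning move iff p XOR X < p (reduce it to p XOR X).
  5: 5 XOR 22 = 19 ≥ 5 — no move.
  12: 12 XOR 22 = 26 ≥ 12 — no move.
  11: 11 XOR 22 = 29 ≥ 11 — no move.
  20: 20 XOR 22 = 2 < 20 — winning move (to 2).
That gives 1 winning move.

1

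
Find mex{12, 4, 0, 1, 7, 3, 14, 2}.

5

The values 0, 1, 2, 3, 4 are all present; 5 is the first non-negative integer missing from the set.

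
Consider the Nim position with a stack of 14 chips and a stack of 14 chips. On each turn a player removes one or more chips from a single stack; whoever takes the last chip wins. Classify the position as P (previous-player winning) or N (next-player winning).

Compute the nim-sum pairwise:
14 ⊕ 14 = 0
The nim-sum is 0, so this is a P-position: the player to move is in a losing position under optimal play.

P-position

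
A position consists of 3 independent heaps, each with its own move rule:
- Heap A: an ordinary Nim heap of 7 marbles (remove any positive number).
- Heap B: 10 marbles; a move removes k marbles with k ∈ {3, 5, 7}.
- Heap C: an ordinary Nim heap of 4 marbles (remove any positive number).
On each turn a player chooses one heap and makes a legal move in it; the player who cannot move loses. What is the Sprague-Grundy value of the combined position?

Heap A is a plain Nim heap of size 7, so its Grundy value is 7.
For heap B, compute g(0), g(1), … with moves {3, 5, 7}:
k:     0  1  2  3  4  5  6  7  8  9 10
g(k):  0  0  0  1  1  1  2  2  2  3  0
So g(10) = 0.
Heap C is a plain Nim heap of size 4, so its Grundy value is 4.
By the Sprague-Grundy theorem, the Grundy value of a sum of independent games is the XOR of the component values.
Combined value = 7 XOR 0 XOR 4 = 3.

3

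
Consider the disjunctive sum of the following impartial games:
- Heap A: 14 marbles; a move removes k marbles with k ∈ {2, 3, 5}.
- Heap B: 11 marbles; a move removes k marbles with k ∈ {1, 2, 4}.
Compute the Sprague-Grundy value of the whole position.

Build the Grundy sequence for heap A with g(k) = mex{g(k−s) : s ∈ {2, 3, 5}, s ≤ k}:
k:     0  1  2  3  4  5  6  7  8  9 10 11 12 13 14
g(k):  0  0  1  1  2  2  3  0  0  1  1  2  2  3  0
So g(14) = 0.
Grundy values for heap B (subtraction set {1, 2, 4}):
k:     0  1  2  3  4  5  6  7  8  9 10 11
g(k):  0  1  2  0  1  2  0  1  2  0  1  2
So g(11) = 2.
By the Sprague-Grundy theorem, the Grundy value of a sum of independent games is the XOR of the component values.
Combined value = 0 XOR 2 = 2.

2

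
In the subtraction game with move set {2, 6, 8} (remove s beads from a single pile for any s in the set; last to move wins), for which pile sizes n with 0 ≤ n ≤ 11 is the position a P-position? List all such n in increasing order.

Build the Grundy sequence with g(k) = mex{g(k−s) : s ∈ {2, 6, 8}, s ≤ k}:
k:     0  1  2  3  4  5  6  7  8  9 10 11
g(k):  0  0  1  1  0  0  1  1  2  2  3  3
The P-positions (g = 0) in 0..11 are 0, 1, 4, 5.

0, 1, 4, 5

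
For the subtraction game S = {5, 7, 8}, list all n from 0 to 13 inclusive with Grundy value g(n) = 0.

0, 1, 2, 3, 4, 13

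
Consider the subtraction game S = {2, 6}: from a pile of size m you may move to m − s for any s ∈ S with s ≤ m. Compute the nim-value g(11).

1

Build the Grundy sequence with g(k) = mex{g(k−s) : s ∈ {2, 6}, s ≤ k}:
g(0) = mex{} = 0
g(1) = mex{} = 0
g(2) = mex{0} = 1
g(3) = mex{0} = 1
g(4) = mex{1} = 0
g(5) = mex{1} = 0
g(6) = mex{0} = 1
g(7) = mex{0} = 1
g(8) = mex{1} = 0
g(9) = mex{1} = 0
g(10) = mex{0} = 1
g(11) = mex{0} = 1
So g(11) = 1.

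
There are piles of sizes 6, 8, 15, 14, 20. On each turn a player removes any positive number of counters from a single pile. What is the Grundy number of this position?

Nim-sum: 6 XOR 8 XOR 15 XOR 14 XOR 20 = 27.

27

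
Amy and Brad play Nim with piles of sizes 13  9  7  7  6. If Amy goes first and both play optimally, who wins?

Compute the nim-sum pairwise:
13 ⊕ 9 = 4
4 ⊕ 7 = 3
3 ⊕ 7 = 4
4 ⊕ 6 = 2
The nim-sum is 2 ≠ 0, so this is an N-position: the player to move can win; Amy has a winning move.

Amy wins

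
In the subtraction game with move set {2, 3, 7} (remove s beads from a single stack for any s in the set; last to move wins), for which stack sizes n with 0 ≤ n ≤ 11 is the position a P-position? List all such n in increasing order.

0, 1, 5, 6, 10, 11

Compute g(0), g(1), … for moves {2, 3, 7}:
g(0) = mex{} = 0
g(1) = mex{} = 0
g(2) = mex{0} = 1
g(3) = mex{0} = 1
g(4) = mex{0,1} = 2
g(5) = mex{1} = 0
g(6) = mex{1,2} = 0
g(7) = mex{0,2} = 1
g(8) = mex{0} = 1
g(9) = mex{0,1} = 2
g(10) = mex{1} = 0
g(11) = mex{1,2} = 0
The P-positions (g = 0) in 0..11 are 0, 1, 5, 6, 10, 11.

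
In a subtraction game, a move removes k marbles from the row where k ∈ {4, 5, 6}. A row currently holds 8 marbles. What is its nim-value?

2

Grundy values for subtraction set {4, 5, 6}:
k:     0  1  2  3  4  5  6  7  8
g(k):  0  0  0  0  1  1  1  1  2
So g(8) = 2.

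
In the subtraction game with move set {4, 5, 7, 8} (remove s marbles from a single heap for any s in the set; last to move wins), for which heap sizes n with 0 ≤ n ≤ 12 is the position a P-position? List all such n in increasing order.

0, 1, 2, 3, 12

Compute g(0), g(1), … for moves {4, 5, 7, 8}:
g(0) = mex{} = 0
g(1) = mex{} = 0
g(2) = mex{} = 0
g(3) = mex{} = 0
g(4) = mex{0} = 1
g(5) = mex{0} = 1
g(6) = mex{0} = 1
g(7) = mex{0} = 1
g(8) = mex{0,1} = 2
g(9) = mex{0,1} = 2
g(10) = mex{0,1} = 2
g(11) = mex{0,1} = 2
g(12) = mex{1,2} = 0
The P-positions (g = 0) in 0..12 are 0, 1, 2, 3, 12.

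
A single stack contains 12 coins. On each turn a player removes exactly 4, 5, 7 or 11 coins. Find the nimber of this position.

Compute g(0), g(1), … for moves {4, 5, 7, 11}:
g(0) = mex{} = 0
g(1) = mex{} = 0
g(2) = mex{} = 0
g(3) = mex{} = 0
g(4) = mex{0} = 1
g(5) = mex{0} = 1
g(6) = mex{0} = 1
g(7) = mex{0} = 1
g(8) = mex{0,1} = 2
g(9) = mex{0,1} = 2
g(10) = mex{0,1} = 2
g(11) = mex{0,1} = 2
g(12) = mex{0,1,2} = 3
So g(12) = 3.

3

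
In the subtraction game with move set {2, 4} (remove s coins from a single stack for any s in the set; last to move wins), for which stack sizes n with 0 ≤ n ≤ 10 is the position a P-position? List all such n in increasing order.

0, 1, 6, 7

Grundy values for subtraction set {2, 4}:
k:     0  1  2  3  4  5  6  7  8  9 10
g(k):  0  0  1  1  2  2  0  0  1  1  2
The P-positions (g = 0) in 0..10 are 0, 1, 6, 7.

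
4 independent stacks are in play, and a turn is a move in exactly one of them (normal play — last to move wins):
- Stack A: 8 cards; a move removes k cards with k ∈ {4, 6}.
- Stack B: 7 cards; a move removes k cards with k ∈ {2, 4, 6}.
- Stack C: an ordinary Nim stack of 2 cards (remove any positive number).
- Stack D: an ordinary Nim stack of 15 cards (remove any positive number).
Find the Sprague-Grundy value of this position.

For stack A, compute g(0), g(1), … with moves {4, 6}:
k:     0  1  2  3  4  5  6  7  8
g(k):  0  0  0  0  1  1  1  1  2
So g(8) = 2.
Build the Grundy sequence for stack B with g(k) = mex{g(k−s) : s ∈ {2, 4, 6}, s ≤ k}:
k:     0  1  2  3  4  5  6  7
g(k):  0  0  1  1  2  2  3  3
So g(7) = 3.
Stack C is a plain Nim stack of size 2, so its Grundy value is 2.
Stack D is a plain Nim stack of size 15, so its Grundy value is 15.
The value of a disjunctive sum is the nim-sum of the parts.
Combined value = 2 XOR 3 XOR 2 XOR 15 = 12.

12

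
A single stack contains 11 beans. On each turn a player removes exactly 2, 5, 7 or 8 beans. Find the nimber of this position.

3

Build the Grundy sequence with g(k) = mex{g(k−s) : s ∈ {2, 5, 7, 8}, s ≤ k}:
k:     0  1  2  3  4  5  6  7  8  9 10 11
g(k):  0  0  1  1  0  2  1  3  2  2  0  3
So g(11) = 3.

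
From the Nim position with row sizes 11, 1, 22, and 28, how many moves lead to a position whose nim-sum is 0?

0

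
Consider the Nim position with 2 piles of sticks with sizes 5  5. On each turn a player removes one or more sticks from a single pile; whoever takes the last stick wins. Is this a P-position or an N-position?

Nim-sum: 5 XOR 5 = 0.
The nim-sum is 0, so this is a P-position: the player to move is in a losing position under optimal play.

P-position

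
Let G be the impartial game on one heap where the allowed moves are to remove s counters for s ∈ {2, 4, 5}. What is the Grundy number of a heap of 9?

1

Compute g(0), g(1), … for moves {2, 4, 5}:
k:     0  1  2  3  4  5  6  7  8  9
g(k):  0  0  1  1  2  2  3  0  0  1
So g(9) = 1.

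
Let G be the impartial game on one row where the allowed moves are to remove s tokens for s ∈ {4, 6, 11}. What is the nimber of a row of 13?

3

Compute g(0), g(1), … for moves {4, 6, 11}:
g(0) = mex{} = 0
g(1) = mex{} = 0
g(2) = mex{} = 0
g(3) = mex{} = 0
g(4) = mex{0} = 1
g(5) = mex{0} = 1
g(6) = mex{0} = 1
g(7) = mex{0} = 1
g(8) = mex{0,1} = 2
g(9) = mex{0,1} = 2
g(10) = mex{1} = 0
g(11) = mex{0,1} = 2
g(12) = mex{0,1,2} = 3
g(13) = mex{0,1,2} = 3
So g(13) = 3.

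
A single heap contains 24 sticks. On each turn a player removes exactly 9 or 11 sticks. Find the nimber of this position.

0

Compute g(0), g(1), … for moves {9, 11}:
k:     0  1  2  3  4  5  6  7  8  9 10 11 12 13 14 15 16 17 18 19 20 21 22 23 24
g(k):  0  0  0  0  0  0  0  0  0  1  1  1  1  1  1  1  1  1  2  2  0  0  0  0  0
So g(24) = 0.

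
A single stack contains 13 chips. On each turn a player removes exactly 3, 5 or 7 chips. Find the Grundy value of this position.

1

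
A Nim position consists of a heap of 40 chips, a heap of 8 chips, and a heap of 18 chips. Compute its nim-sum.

Write each in binary and XOR column by column:
  101000  (40)
  001000  (8)
  010010  (18)
  ------
  110010  (50)

50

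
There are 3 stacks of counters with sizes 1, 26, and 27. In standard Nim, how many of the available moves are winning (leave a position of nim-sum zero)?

Compute the nim-sum pairwise:
1 ⊕ 26 = 27
27 ⊕ 27 = 0
The nim-sum is already 0, so every move leaves a nonzero nim-sum — there are no winning moves.

0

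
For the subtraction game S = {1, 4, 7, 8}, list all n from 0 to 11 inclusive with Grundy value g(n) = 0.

Build the Grundy sequence with g(k) = mex{g(k−s) : s ∈ {1, 4, 7, 8}, s ≤ k}:
k:     0  1  2  3  4  5  6  7  8  9 10 11
g(k):  0  1  0  1  2  0  1  2  3  2  3  0
The P-positions (g = 0) in 0..11 are 0, 2, 5, 11.

0, 2, 5, 11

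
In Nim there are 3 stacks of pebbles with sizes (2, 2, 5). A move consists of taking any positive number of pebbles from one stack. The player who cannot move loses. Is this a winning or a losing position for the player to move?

Winning position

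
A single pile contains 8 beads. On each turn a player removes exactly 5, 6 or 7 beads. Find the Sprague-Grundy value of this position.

1

Grundy values for subtraction set {5, 6, 7}:
g(0) = mex{} = 0
g(1) = mex{} = 0
g(2) = mex{} = 0
g(3) = mex{} = 0
g(4) = mex{} = 0
g(5) = mex{0} = 1
g(6) = mex{0} = 1
g(7) = mex{0} = 1
g(8) = mex{0} = 1
So g(8) = 1.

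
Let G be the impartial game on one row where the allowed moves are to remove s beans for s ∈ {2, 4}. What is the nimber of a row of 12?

0

Compute g(0), g(1), … for moves {2, 4}:
g(0) = mex{} = 0
g(1) = mex{} = 0
g(2) = mex{0} = 1
g(3) = mex{0} = 1
g(4) = mex{0,1} = 2
g(5) = mex{0,1} = 2
g(6) = mex{1,2} = 0
g(7) = mex{1,2} = 0
g(8) = mex{0,2} = 1
g(9) = mex{0,2} = 1
g(10) = mex{0,1} = 2
g(11) = mex{0,1} = 2
g(12) = mex{1,2} = 0
So g(12) = 0.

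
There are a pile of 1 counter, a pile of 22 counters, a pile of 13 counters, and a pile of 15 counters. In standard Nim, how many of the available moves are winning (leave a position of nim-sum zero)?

1

Nim-sum: 1 ^ 22 ^ 13 ^ 15 = 21.
The overall nim-sum is X = 21. A pile of size p has a winning move iff p XOR X < p (reduce it to p XOR X).
  1: 1 XOR 21 = 20 ≥ 1 — no move.
  22: 22 XOR 21 = 3 < 22 — winning move (to 3).
  13: 13 XOR 21 = 24 ≥ 13 — no move.
  15: 15 XOR 21 = 26 ≥ 15 — no move.
That gives 1 winning move.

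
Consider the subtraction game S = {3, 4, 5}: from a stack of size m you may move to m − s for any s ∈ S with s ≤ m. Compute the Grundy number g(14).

2

Grundy values for subtraction set {3, 4, 5}:
k:     0  1  2  3  4  5  6  7  8  9 10 11 12 13 14
g(k):  0  0  0  1  1  1  2  2  0  0  0  1  1  1  2
So g(14) = 2.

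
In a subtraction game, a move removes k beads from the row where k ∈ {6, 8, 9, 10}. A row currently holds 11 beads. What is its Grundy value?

Grundy values for subtraction set {6, 8, 9, 10}:
k:     0  1  2  3  4  5  6  7  8  9 10 11
g(k):  0  0  0  0  0  0  1  1  1  1  1  1
So g(11) = 1.

1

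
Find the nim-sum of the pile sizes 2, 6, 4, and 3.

3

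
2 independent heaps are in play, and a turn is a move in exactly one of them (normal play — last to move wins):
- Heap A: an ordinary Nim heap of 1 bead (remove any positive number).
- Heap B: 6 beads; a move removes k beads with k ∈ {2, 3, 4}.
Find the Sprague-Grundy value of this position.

1

Heap A is a plain Nim heap of size 1, so its Grundy value is 1.
Grundy values for heap B (subtraction set {2, 3, 4}):
k:     0  1  2  3  4  5  6
g(k):  0  0  1  1  2  2  0
So g(6) = 0.
The value of a disjunctive sum is the nim-sum of the parts.
Combined value = 1 ⊕ 0 = 1.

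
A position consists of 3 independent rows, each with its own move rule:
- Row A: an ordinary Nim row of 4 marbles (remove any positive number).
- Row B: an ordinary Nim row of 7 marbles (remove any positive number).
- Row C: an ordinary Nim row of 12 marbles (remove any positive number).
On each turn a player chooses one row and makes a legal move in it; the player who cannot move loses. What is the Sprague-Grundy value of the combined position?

Row A is a plain Nim row of size 4, so its Grundy value is 4.
Row B is a plain Nim row of size 7, so its Grundy value is 7.
Row C is a plain Nim row of size 12, so its Grundy value is 12.
By the Sprague-Grundy theorem, the Grundy value of a sum of independent games is the XOR of the component values.
Combined value = 4 ⊕ 7 ⊕ 12 = 15.

15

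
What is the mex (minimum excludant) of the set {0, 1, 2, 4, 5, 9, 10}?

3

The values 0, 1, 2 are all present; 3 is the first non-negative integer missing from the set.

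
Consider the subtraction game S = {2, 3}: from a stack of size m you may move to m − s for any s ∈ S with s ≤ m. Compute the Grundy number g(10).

Compute g(0), g(1), … for moves {2, 3}:
g(0) = mex{} = 0
g(1) = mex{} = 0
g(2) = mex{0} = 1
g(3) = mex{0} = 1
g(4) = mex{0,1} = 2
g(5) = mex{1} = 0
g(6) = mex{1,2} = 0
g(7) = mex{0,2} = 1
g(8) = mex{0} = 1
g(9) = mex{0,1} = 2
g(10) = mex{1} = 0
So g(10) = 0.

0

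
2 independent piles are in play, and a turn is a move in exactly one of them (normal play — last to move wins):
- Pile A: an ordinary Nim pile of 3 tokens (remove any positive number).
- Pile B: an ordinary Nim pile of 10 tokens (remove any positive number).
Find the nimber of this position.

9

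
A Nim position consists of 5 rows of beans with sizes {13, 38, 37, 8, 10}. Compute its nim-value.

12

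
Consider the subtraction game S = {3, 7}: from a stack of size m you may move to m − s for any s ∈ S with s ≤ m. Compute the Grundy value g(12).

0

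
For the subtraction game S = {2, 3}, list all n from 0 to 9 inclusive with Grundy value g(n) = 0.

Build the Grundy sequence with g(k) = mex{g(k−s) : s ∈ {2, 3}, s ≤ k}:
k:     0  1  2  3  4  5  6  7  8  9
g(k):  0  0  1  1  2  0  0  1  1  2
The P-positions (g = 0) in 0..9 are 0, 1, 5, 6.

0, 1, 5, 6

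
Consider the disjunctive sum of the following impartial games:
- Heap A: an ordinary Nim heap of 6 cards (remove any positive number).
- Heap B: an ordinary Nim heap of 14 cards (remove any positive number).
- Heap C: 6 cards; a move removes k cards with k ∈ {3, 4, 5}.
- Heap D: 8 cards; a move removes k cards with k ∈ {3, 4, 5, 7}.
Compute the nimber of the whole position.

8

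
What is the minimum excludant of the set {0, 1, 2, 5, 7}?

The values 0, 1, 2 are all present; 3 is the first non-negative integer missing from the set.

3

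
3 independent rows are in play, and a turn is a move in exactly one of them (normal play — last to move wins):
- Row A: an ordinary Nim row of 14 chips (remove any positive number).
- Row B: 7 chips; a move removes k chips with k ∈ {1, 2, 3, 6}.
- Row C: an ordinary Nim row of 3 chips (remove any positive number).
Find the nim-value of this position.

14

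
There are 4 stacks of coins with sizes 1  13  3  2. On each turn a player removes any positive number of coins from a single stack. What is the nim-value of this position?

13

Compute the nim-sum pairwise:
1 ⊕ 13 = 12
12 ⊕ 3 = 15
15 ⊕ 2 = 13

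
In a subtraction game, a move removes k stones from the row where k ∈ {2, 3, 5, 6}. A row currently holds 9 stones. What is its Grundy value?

Grundy values for subtraction set {2, 3, 5, 6}:
g(0) = mex{} = 0
g(1) = mex{} = 0
g(2) = mex{0} = 1
g(3) = mex{0} = 1
g(4) = mex{0,1} = 2
g(5) = mex{0,1} = 2
g(6) = mex{0,1,2} = 3
g(7) = mex{0,1,2} = 3
g(8) = mex{1,2,3} = 0
g(9) = mex{1,2,3} = 0
So g(9) = 0.

0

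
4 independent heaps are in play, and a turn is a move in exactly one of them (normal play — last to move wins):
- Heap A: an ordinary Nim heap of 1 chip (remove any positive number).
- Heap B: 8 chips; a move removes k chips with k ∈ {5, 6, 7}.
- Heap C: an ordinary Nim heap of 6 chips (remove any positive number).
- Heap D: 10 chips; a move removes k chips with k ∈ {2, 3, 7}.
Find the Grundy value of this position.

6

Heap A is a plain Nim heap of size 1, so its Grundy value is 1.
Grundy values for heap B (subtraction set {5, 6, 7}):
k:     0  1  2  3  4  5  6  7  8
g(k):  0  0  0  0  0  1  1  1  1
So g(8) = 1.
Heap C is a plain Nim heap of size 6, so its Grundy value is 6.
Build the Grundy sequence for heap D with g(k) = mex{g(k−s) : s ∈ {2, 3, 7}, s ≤ k}:
g(0) = mex{} = 0
g(1) = mex{} = 0
g(2) = mex{0} = 1
g(3) = mex{0} = 1
g(4) = mex{0,1} = 2
g(5) = mex{1} = 0
g(6) = mex{1,2} = 0
g(7) = mex{0,2} = 1
g(8) = mex{0} = 1
g(9) = mex{0,1} = 2
g(10) = mex{1} = 0
So g(10) = 0.
The value of a disjunctive sum is the nim-sum of the parts.
Combined value = 1 XOR 1 XOR 6 XOR 0 = 6.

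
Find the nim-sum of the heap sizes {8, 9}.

1

Bitwise XOR of the heap sizes:
  1000  (8)
  1001  (9)
  ----
  0001  (1)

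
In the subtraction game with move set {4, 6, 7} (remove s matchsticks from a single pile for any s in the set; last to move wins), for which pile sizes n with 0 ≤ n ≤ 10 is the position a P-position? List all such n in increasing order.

Grundy values for subtraction set {4, 6, 7}:
k:     0  1  2  3  4  5  6  7  8  9 10
g(k):  0  0  0  0  1  1  1  1  2  2  2
The P-positions (g = 0) in 0..10 are 0, 1, 2, 3.

0, 1, 2, 3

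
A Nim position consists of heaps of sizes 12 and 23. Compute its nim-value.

27

In binary:
  01100  (12)
  10111  (23)
  -----
  11011  (27)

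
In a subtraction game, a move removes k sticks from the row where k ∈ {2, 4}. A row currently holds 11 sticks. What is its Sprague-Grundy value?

2

Build the Grundy sequence with g(k) = mex{g(k−s) : s ∈ {2, 4}, s ≤ k}:
g(0) = mex{} = 0
g(1) = mex{} = 0
g(2) = mex{0} = 1
g(3) = mex{0} = 1
g(4) = mex{0,1} = 2
g(5) = mex{0,1} = 2
g(6) = mex{1,2} = 0
g(7) = mex{1,2} = 0
g(8) = mex{0,2} = 1
g(9) = mex{0,2} = 1
g(10) = mex{0,1} = 2
g(11) = mex{0,1} = 2
So g(11) = 2.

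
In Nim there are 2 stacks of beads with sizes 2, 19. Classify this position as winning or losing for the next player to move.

In binary:
  00010  (2)
  10011  (19)
  -----
  10001  (17)
The nim-sum is 17 ≠ 0, so this is an N-position: the player to move can win.

Winning position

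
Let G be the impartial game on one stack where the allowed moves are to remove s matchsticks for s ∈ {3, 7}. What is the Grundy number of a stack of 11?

0

Build the Grundy sequence with g(k) = mex{g(k−s) : s ∈ {3, 7}, s ≤ k}:
k:     0  1  2  3  4  5  6  7  8  9 10 11
g(k):  0  0  0  1  1  1  0  2  2  1  0  0
So g(11) = 0.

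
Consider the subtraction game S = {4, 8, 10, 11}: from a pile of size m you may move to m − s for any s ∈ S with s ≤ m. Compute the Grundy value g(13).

3

Grundy values for subtraction set {4, 8, 10, 11}:
g(0) = mex{} = 0
g(1) = mex{} = 0
g(2) = mex{} = 0
g(3) = mex{} = 0
g(4) = mex{0} = 1
g(5) = mex{0} = 1
g(6) = mex{0} = 1
g(7) = mex{0} = 1
g(8) = mex{0,1} = 2
g(9) = mex{0,1} = 2
g(10) = mex{0,1} = 2
g(11) = mex{0,1} = 2
g(12) = mex{0,1,2} = 3
g(13) = mex{0,1,2} = 3
So g(13) = 3.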